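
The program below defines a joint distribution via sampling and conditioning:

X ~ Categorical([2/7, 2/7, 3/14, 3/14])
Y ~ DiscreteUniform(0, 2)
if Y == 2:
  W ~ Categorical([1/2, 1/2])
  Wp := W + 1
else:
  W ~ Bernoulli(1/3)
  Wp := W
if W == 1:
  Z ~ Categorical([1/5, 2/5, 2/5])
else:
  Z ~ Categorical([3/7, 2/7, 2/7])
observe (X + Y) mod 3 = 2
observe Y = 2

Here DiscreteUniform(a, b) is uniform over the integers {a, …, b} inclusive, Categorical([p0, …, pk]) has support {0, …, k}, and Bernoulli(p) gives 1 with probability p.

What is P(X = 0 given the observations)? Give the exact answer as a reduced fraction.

P(X = 0 | obs) = 4/7

Enumerate traces; 12 have nonzero weight after conditioning:
  (X=0, Y=2, W=0, Z=0) weight 1/49
  (X=0, Y=2, W=0, Z=1) weight 2/147
  (X=0, Y=2, W=0, Z=2) weight 2/147
  (X=0, Y=2, W=1, Z=0) weight 1/105
  (X=0, Y=2, W=1, Z=1) weight 2/105
  (X=0, Y=2, W=1, Z=2) weight 2/105
  (X=3, Y=2, W=0, Z=0) weight 3/196
  (X=3, Y=2, W=0, Z=1) weight 1/98
  … 4 more
Group by X:
  weight(X=0) = 2/21
  weight(X=3) = 1/14
Total weight = 2/21 + 1/14 = 1/6
P(X=0 | obs) = 2/21 / 1/6 = 4/7
P(X=3 | obs) = 1/14 / 1/6 = 3/7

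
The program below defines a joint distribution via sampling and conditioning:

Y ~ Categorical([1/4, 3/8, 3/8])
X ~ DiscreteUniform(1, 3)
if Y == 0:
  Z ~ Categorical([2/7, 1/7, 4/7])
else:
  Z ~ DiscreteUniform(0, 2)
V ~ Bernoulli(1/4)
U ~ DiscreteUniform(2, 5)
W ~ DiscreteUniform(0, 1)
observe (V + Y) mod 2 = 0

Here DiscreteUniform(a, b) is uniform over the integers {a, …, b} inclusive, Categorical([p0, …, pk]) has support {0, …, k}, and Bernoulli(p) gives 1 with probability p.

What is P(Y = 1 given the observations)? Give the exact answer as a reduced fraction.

P(Y = 1 | obs) = 1/6

Enumerate traces; 216 have nonzero weight after conditioning:
  (Y=0, X=1, Z=0, V=0, U=2, W=0) weight 1/448
  (Y=0, X=1, Z=0, V=0, U=2, W=1) weight 1/448
  (Y=0, X=1, Z=0, V=0, U=3, W=0) weight 1/448
  (Y=0, X=1, Z=0, V=0, U=3, W=1) weight 1/448
  (Y=0, X=1, Z=0, V=0, U=4, W=0) weight 1/448
  (Y=0, X=1, Z=0, V=0, U=4, W=1) weight 1/448
  (Y=0, X=1, Z=0, V=0, U=5, W=0) weight 1/448
  (Y=0, X=1, Z=0, V=0, U=5, W=1) weight 1/448
  (Y=1, X=1, Z=0, V=1, U=2, W=0) weight 1/768
  (Y=2, X=1, Z=0, V=0, U=2, W=0) weight 1/256
  … 206 more
Group by Y:
  weight(Y=0) = 3/16
  weight(Y=1) = 3/32
  weight(Y=2) = 9/32
Total weight = 3/16 + 3/32 + 9/32 = 9/16
P(Y=0 | obs) = 3/16 / 9/16 = 1/3
P(Y=1 | obs) = 3/32 / 9/16 = 1/6
P(Y=2 | obs) = 9/32 / 9/16 = 1/2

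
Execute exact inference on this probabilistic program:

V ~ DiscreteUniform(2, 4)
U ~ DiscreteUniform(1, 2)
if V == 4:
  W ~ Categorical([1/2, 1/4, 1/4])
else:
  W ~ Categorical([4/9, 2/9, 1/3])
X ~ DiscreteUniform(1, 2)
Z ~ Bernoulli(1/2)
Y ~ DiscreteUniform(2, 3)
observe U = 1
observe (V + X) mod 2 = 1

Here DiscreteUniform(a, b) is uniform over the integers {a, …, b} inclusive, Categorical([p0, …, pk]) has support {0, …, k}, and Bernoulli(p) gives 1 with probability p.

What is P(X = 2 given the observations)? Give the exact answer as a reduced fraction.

P(X = 2 | obs) = 1/3

Enumerate traces; 36 have nonzero weight after conditioning:
  (V=2, U=1, W=0, X=1, Z=0, Y=2) weight 1/108
  (V=2, U=1, W=0, X=1, Z=0, Y=3) weight 1/108
  (V=2, U=1, W=0, X=1, Z=1, Y=2) weight 1/108
  (V=2, U=1, W=0, X=1, Z=1, Y=3) weight 1/108
  (V=2, U=1, W=1, X=1, Z=0, Y=2) weight 1/216
  (V=2, U=1, W=1, X=1, Z=0, Y=3) weight 1/216
  (V=2, U=1, W=1, X=1, Z=1, Y=2) weight 1/216
  (V=2, U=1, W=1, X=1, Z=1, Y=3) weight 1/216
  (V=3, U=1, W=0, X=2, Z=0, Y=2) weight 1/108
  … 27 more
Group by X:
  weight(X=1) = 1/6
  weight(X=2) = 1/12
Total weight = 1/6 + 1/12 = 1/4
P(X=1 | obs) = 1/6 / 1/4 = 2/3
P(X=2 | obs) = 1/12 / 1/4 = 1/3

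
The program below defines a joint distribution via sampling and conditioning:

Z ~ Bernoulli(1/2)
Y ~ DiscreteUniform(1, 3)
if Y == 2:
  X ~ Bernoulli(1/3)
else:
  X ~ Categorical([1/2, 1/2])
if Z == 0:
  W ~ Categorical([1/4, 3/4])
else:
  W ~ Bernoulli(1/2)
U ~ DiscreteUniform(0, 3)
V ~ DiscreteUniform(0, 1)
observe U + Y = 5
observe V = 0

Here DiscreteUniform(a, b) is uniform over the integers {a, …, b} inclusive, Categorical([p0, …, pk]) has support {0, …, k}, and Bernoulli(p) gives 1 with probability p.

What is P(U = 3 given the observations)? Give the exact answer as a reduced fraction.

Enumerate traces; 16 have nonzero weight after conditioning:
  (Z=0, Y=2, X=0, W=0, U=3, V=0) weight 1/288
  (Z=0, Y=2, X=0, W=1, U=3, V=0) weight 1/96
  (Z=0, Y=2, X=1, W=0, U=3, V=0) weight 1/576
  (Z=0, Y=2, X=1, W=1, U=3, V=0) weight 1/192
  (Z=0, Y=3, X=0, W=0, U=2, V=0) weight 1/384
  (Z=0, Y=3, X=0, W=1, U=2, V=0) weight 1/128
  (Z=0, Y=3, X=1, W=0, U=2, V=0) weight 1/384
  (Z=0, Y=3, X=1, W=1, U=2, V=0) weight 1/128
  … 8 more
Group by U:
  weight(U=2) = 1/24
  weight(U=3) = 1/24
Total weight = 1/24 + 1/24 = 1/12
P(U=2 | obs) = 1/24 / 1/12 = 1/2
P(U=3 | obs) = 1/24 / 1/12 = 1/2

P(U = 3 | obs) = 1/2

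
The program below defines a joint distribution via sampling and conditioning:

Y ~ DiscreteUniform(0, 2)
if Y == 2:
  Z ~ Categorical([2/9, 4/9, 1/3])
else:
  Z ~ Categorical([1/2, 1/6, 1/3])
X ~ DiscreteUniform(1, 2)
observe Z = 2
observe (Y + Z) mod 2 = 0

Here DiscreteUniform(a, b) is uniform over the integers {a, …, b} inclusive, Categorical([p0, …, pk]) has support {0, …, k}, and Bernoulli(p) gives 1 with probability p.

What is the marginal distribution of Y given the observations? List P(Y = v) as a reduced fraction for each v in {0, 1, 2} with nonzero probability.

Enumerate traces; 4 have nonzero weight after conditioning:
  (Y=0, Z=2, X=1) weight 1/18
  (Y=0, Z=2, X=2) weight 1/18
  (Y=2, Z=2, X=1) weight 1/18
  (Y=2, Z=2, X=2) weight 1/18
Group by Y:
  weight(Y=0) = 1/9
  weight(Y=2) = 1/9
Total weight = 1/9 + 1/9 = 2/9
P(Y=0 | obs) = 1/9 / 2/9 = 1/2
P(Y=2 | obs) = 1/9 / 2/9 = 1/2

P(Y=0) = 1/2, P(Y=2) = 1/2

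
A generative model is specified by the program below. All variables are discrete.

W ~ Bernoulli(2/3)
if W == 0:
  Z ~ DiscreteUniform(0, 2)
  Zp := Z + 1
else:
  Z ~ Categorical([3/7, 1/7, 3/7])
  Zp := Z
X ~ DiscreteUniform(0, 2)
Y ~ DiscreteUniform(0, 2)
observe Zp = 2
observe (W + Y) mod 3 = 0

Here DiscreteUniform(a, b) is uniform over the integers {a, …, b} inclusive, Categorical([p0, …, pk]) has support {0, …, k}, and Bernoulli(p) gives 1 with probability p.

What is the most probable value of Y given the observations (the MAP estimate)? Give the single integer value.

argmax_v P(Y = v | obs) = 2

Enumerate traces; 6 have nonzero weight after conditioning:
  (W=0, Z=1, X=0, Y=0) weight 1/81
  (W=0, Z=1, X=1, Y=0) weight 1/81
  (W=0, Z=1, X=2, Y=0) weight 1/81
  (W=1, Z=2, X=0, Y=2) weight 2/63
  (W=1, Z=2, X=1, Y=2) weight 2/63
  (W=1, Z=2, X=2, Y=2) weight 2/63
Group by Y:
  weight(Y=0) = 1/27
  weight(Y=2) = 2/21
Total weight = 1/27 + 2/21 = 25/189
P(Y=0 | obs) = 1/27 / 25/189 = 7/25
P(Y=2 | obs) = 2/21 / 25/189 = 18/25
argmax = 2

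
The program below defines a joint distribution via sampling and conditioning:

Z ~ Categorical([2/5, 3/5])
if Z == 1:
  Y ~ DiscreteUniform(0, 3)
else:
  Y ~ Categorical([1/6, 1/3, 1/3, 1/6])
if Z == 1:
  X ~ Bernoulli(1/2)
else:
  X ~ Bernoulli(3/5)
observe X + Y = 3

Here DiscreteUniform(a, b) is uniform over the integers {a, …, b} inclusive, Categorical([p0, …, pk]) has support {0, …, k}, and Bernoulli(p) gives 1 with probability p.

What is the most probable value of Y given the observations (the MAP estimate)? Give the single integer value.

argmax_v P(Y = v | obs) = 2

Enumerate traces; 4 have nonzero weight after conditioning:
  (Z=0, Y=2, X=1) weight 2/25
  (Z=0, Y=3, X=0) weight 2/75
  (Z=1, Y=2, X=1) weight 3/40
  (Z=1, Y=3, X=0) weight 3/40
Group by Y:
  weight(Y=2) = 31/200
  weight(Y=3) = 61/600
Total weight = 31/200 + 61/600 = 77/300
P(Y=2 | obs) = 31/200 / 77/300 = 93/154
P(Y=3 | obs) = 61/600 / 77/300 = 61/154
argmax = 2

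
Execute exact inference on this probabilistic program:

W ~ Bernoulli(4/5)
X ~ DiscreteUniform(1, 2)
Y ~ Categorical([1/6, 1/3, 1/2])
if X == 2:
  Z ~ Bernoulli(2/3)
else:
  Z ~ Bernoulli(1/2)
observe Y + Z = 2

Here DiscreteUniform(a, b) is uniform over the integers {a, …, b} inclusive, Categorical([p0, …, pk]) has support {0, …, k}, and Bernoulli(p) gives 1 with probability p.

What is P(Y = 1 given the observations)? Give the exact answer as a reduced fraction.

Enumerate traces; 8 have nonzero weight after conditioning:
  (W=0, X=1, Y=1, Z=1) weight 1/60
  (W=0, X=1, Y=2, Z=0) weight 1/40
  (W=0, X=2, Y=1, Z=1) weight 1/45
  (W=0, X=2, Y=2, Z=0) weight 1/60
  (W=1, X=1, Y=1, Z=1) weight 1/15
  (W=1, X=1, Y=2, Z=0) weight 1/10
  (W=1, X=2, Y=1, Z=1) weight 4/45
  (W=1, X=2, Y=2, Z=0) weight 1/15
Group by Y:
  weight(Y=1) = 7/36
  weight(Y=2) = 5/24
Total weight = 7/36 + 5/24 = 29/72
P(Y=1 | obs) = 7/36 / 29/72 = 14/29
P(Y=2 | obs) = 5/24 / 29/72 = 15/29

P(Y = 1 | obs) = 14/29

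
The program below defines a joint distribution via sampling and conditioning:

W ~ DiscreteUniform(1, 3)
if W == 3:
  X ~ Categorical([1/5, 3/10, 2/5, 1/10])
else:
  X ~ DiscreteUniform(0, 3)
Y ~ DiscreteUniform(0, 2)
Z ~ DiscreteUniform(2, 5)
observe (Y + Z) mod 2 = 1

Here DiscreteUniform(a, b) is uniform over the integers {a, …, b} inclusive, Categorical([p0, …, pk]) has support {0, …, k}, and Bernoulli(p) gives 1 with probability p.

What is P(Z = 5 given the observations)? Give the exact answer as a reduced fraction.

P(Z = 5 | obs) = 1/3

Enumerate traces; 72 have nonzero weight after conditioning:
  (W=1, X=0, Y=0, Z=3) weight 1/144
  (W=1, X=0, Y=0, Z=5) weight 1/144
  (W=1, X=0, Y=1, Z=2) weight 1/144
  (W=1, X=0, Y=1, Z=4) weight 1/144
  (W=1, X=0, Y=2, Z=3) weight 1/144
  (W=1, X=0, Y=2, Z=5) weight 1/144
  (W=1, X=1, Y=0, Z=3) weight 1/144
  (W=1, X=1, Y=0, Z=5) weight 1/144
  … 64 more
Group by Z:
  weight(Z=2) = 1/12
  weight(Z=3) = 1/6
  weight(Z=4) = 1/12
  weight(Z=5) = 1/6
Total weight = 1/12 + 1/6 + 1/12 + 1/6 = 1/2
P(Z=2 | obs) = 1/12 / 1/2 = 1/6
P(Z=3 | obs) = 1/6 / 1/2 = 1/3
P(Z=4 | obs) = 1/12 / 1/2 = 1/6
P(Z=5 | obs) = 1/6 / 1/2 = 1/3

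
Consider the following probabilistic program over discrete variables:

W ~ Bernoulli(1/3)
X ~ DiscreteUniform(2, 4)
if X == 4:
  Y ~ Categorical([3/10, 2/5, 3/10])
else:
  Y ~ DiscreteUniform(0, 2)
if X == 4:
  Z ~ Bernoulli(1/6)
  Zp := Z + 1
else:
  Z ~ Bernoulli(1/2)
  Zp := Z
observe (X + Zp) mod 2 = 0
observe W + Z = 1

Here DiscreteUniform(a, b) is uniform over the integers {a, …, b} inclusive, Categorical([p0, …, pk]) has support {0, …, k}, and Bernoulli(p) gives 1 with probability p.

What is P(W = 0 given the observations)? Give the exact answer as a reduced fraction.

Enumerate traces; 9 have nonzero weight after conditioning:
  (W=0, X=3, Y=0, Z=1) weight 1/27
  (W=0, X=3, Y=1, Z=1) weight 1/27
  (W=0, X=3, Y=2, Z=1) weight 1/27
  (W=0, X=4, Y=0, Z=1) weight 1/90
  (W=0, X=4, Y=1, Z=1) weight 2/135
  (W=0, X=4, Y=2, Z=1) weight 1/90
  (W=1, X=2, Y=0, Z=0) weight 1/54
  (W=1, X=2, Y=1, Z=0) weight 1/54
  … 1 more
Group by W:
  weight(W=0) = 4/27
  weight(W=1) = 1/18
Total weight = 4/27 + 1/18 = 11/54
P(W=0 | obs) = 4/27 / 11/54 = 8/11
P(W=1 | obs) = 1/18 / 11/54 = 3/11

P(W = 0 | obs) = 8/11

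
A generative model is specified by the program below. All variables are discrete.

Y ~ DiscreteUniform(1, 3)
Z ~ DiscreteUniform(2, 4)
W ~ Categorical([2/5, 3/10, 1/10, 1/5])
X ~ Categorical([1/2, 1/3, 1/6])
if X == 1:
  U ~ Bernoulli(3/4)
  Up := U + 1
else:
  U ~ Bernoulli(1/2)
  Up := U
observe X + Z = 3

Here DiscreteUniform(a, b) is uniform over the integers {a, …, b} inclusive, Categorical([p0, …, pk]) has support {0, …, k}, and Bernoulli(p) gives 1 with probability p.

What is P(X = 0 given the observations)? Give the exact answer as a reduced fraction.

P(X = 0 | obs) = 3/5

Enumerate traces; 48 have nonzero weight after conditioning:
  (Y=1, Z=2, W=0, X=1, U=0) weight 1/270
  (Y=1, Z=2, W=0, X=1, U=1) weight 1/90
  (Y=1, Z=2, W=1, X=1, U=0) weight 1/360
  (Y=1, Z=2, W=1, X=1, U=1) weight 1/120
  (Y=1, Z=2, W=2, X=1, U=0) weight 1/1080
  (Y=1, Z=2, W=2, X=1, U=1) weight 1/360
  (Y=1, Z=2, W=3, X=1, U=0) weight 1/540
  (Y=1, Z=2, W=3, X=1, U=1) weight 1/180
  (Y=1, Z=3, W=0, X=0, U=0) weight 1/90
  … 39 more
Group by X:
  weight(X=0) = 1/6
  weight(X=1) = 1/9
Total weight = 1/6 + 1/9 = 5/18
P(X=0 | obs) = 1/6 / 5/18 = 3/5
P(X=1 | obs) = 1/9 / 5/18 = 2/5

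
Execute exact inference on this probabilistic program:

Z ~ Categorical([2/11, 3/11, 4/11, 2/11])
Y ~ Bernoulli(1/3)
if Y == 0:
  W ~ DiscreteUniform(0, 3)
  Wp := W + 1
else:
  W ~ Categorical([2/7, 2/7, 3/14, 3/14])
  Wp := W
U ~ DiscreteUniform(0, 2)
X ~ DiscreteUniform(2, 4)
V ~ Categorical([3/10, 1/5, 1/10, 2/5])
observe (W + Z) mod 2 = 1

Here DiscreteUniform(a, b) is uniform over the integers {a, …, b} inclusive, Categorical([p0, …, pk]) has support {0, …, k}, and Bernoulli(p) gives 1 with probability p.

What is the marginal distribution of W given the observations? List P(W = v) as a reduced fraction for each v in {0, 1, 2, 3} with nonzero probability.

P(W=0) = 5/21, P(W=1) = 2/7, P(W=2) = 50/231, P(W=3) = 20/77

Enumerate traces; 576 have nonzero weight after conditioning:
  (Z=0, Y=0, W=1, U=0, X=2, V=0) weight 1/990
  (Z=0, Y=0, W=1, U=0, X=2, V=1) weight 1/1485
  (Z=0, Y=0, W=1, U=0, X=2, V=2) weight 1/2970
  (Z=0, Y=0, W=1, U=0, X=2, V=3) weight 2/1485
  (Z=0, Y=0, W=1, U=0, X=3, V=0) weight 1/990
  (Z=0, Y=0, W=1, U=0, X=3, V=1) weight 1/1485
  (Z=0, Y=0, W=1, U=0, X=3, V=2) weight 1/2970
  (Z=0, Y=0, W=1, U=0, X=3, V=3) weight 2/1485
  (Z=0, Y=0, W=3, U=0, X=2, V=0) weight 1/990
  (Z=1, Y=0, W=0, U=0, X=2, V=0) weight 1/660
  … 566 more
Group by W:
  weight(W=0) = 5/42
  weight(W=1) = 1/7
  weight(W=2) = 25/231
  weight(W=3) = 10/77
Total weight = 5/42 + 1/7 + 25/231 + 10/77 = 1/2
P(W=0 | obs) = 5/42 / 1/2 = 5/21
P(W=1 | obs) = 1/7 / 1/2 = 2/7
P(W=2 | obs) = 25/231 / 1/2 = 50/231
P(W=3 | obs) = 10/77 / 1/2 = 20/77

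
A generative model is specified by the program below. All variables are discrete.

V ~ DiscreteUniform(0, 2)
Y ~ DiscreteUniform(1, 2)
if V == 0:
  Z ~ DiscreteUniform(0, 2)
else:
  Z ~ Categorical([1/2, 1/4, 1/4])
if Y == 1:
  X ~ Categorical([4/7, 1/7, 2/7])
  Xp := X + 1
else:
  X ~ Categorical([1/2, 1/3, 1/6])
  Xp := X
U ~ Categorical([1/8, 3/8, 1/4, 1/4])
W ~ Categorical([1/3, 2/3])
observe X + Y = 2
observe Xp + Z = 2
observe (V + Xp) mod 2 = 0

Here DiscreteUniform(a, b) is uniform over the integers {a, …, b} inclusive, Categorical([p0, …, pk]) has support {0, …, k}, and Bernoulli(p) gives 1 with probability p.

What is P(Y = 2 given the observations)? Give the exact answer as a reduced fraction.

Enumerate traces; 32 have nonzero weight after conditioning:
  (V=0, Y=1, Z=0, X=1, U=0, W=0) weight 1/3024
  (V=0, Y=1, Z=0, X=1, U=0, W=1) weight 1/1512
  (V=0, Y=1, Z=0, X=1, U=1, W=0) weight 1/1008
  (V=0, Y=1, Z=0, X=1, U=1, W=1) weight 1/504
  (V=0, Y=1, Z=0, X=1, U=2, W=0) weight 1/1512
  (V=0, Y=1, Z=0, X=1, U=2, W=1) weight 1/756
  (V=0, Y=1, Z=0, X=1, U=3, W=0) weight 1/1512
  (V=0, Y=1, Z=0, X=1, U=3, W=1) weight 1/756
  (V=0, Y=2, Z=2, X=0, U=0, W=0) weight 1/864
  … 23 more
Group by Y:
  weight(Y=1) = 5/252
  weight(Y=2) = 7/144
Total weight = 5/252 + 7/144 = 23/336
P(Y=1 | obs) = 5/252 / 23/336 = 20/69
P(Y=2 | obs) = 7/144 / 23/336 = 49/69

P(Y = 2 | obs) = 49/69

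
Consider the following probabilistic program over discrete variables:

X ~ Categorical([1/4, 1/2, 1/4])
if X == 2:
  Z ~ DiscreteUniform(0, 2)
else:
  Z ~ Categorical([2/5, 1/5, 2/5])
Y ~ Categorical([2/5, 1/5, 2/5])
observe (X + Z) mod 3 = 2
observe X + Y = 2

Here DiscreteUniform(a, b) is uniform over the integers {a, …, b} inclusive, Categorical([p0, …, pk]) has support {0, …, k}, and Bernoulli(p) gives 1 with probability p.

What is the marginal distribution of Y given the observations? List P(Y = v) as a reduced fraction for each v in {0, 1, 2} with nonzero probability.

Enumerate traces; 3 have nonzero weight after conditioning:
  (X=0, Z=2, Y=2) weight 1/25
  (X=1, Z=1, Y=1) weight 1/50
  (X=2, Z=0, Y=0) weight 1/30
Group by Y:
  weight(Y=0) = 1/30
  weight(Y=1) = 1/50
  weight(Y=2) = 1/25
Total weight = 1/30 + 1/50 + 1/25 = 7/75
P(Y=0 | obs) = 1/30 / 7/75 = 5/14
P(Y=1 | obs) = 1/50 / 7/75 = 3/14
P(Y=2 | obs) = 1/25 / 7/75 = 3/7

P(Y=0) = 5/14, P(Y=1) = 3/14, P(Y=2) = 3/7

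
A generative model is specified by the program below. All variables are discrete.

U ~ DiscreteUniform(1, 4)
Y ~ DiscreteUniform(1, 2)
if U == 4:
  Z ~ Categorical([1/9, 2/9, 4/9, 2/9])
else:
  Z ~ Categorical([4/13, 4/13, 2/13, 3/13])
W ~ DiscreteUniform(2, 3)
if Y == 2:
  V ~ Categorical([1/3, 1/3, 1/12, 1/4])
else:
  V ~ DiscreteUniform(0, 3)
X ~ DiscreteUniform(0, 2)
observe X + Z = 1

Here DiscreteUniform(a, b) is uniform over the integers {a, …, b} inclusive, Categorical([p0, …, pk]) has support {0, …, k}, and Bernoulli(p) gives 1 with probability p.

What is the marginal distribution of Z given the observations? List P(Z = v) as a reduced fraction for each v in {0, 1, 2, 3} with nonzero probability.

Enumerate traces; 128 have nonzero weight after conditioning:
  (U=1, Y=1, Z=0, W=2, V=0, X=1) weight 1/624
  (U=1, Y=1, Z=0, W=2, V=1, X=1) weight 1/624
  (U=1, Y=1, Z=0, W=2, V=2, X=1) weight 1/624
  (U=1, Y=1, Z=0, W=2, V=3, X=1) weight 1/624
  (U=1, Y=1, Z=0, W=3, V=0, X=1) weight 1/624
  (U=1, Y=1, Z=0, W=3, V=1, X=1) weight 1/624
  (U=1, Y=1, Z=0, W=3, V=2, X=1) weight 1/624
  (U=1, Y=1, Z=0, W=3, V=3, X=1) weight 1/624
  (U=1, Y=1, Z=1, W=2, V=0, X=0) weight 1/624
  … 119 more
Group by Z:
  weight(Z=0) = 121/1404
  weight(Z=1) = 67/702
Total weight = 121/1404 + 67/702 = 85/468
P(Z=0 | obs) = 121/1404 / 85/468 = 121/255
P(Z=1 | obs) = 67/702 / 85/468 = 134/255

P(Z=0) = 121/255, P(Z=1) = 134/255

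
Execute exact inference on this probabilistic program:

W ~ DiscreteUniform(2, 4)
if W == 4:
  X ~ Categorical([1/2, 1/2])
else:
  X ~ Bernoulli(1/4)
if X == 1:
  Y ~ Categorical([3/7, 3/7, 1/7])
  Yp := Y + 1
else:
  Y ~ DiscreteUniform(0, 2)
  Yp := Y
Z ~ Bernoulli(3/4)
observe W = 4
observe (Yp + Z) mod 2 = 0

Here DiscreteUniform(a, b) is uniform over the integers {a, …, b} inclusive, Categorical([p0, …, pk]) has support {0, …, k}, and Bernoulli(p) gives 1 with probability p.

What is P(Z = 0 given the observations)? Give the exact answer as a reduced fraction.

P(Z = 0 | obs) = 23/80

Enumerate traces; 6 have nonzero weight after conditioning:
  (W=4, X=0, Y=0, Z=0) weight 1/72
  (W=4, X=0, Y=1, Z=1) weight 1/24
  (W=4, X=0, Y=2, Z=0) weight 1/72
  (W=4, X=1, Y=0, Z=1) weight 3/56
  (W=4, X=1, Y=1, Z=0) weight 1/56
  (W=4, X=1, Y=2, Z=1) weight 1/56
Group by Z:
  weight(Z=0) = 23/504
  weight(Z=1) = 19/168
Total weight = 23/504 + 19/168 = 10/63
P(Z=0 | obs) = 23/504 / 10/63 = 23/80
P(Z=1 | obs) = 19/168 / 10/63 = 57/80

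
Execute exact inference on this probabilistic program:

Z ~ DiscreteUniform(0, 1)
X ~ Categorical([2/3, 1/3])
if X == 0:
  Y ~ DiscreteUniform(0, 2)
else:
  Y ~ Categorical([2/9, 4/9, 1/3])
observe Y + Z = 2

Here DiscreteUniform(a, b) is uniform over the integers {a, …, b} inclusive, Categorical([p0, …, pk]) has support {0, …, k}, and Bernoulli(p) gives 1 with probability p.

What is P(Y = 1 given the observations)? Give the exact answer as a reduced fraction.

P(Y = 1 | obs) = 10/19

Enumerate traces; 4 have nonzero weight after conditioning:
  (Z=0, X=0, Y=2) weight 1/9
  (Z=0, X=1, Y=2) weight 1/18
  (Z=1, X=0, Y=1) weight 1/9
  (Z=1, X=1, Y=1) weight 2/27
Group by Y:
  weight(Y=1) = 5/27
  weight(Y=2) = 1/6
Total weight = 5/27 + 1/6 = 19/54
P(Y=1 | obs) = 5/27 / 19/54 = 10/19
P(Y=2 | obs) = 1/6 / 19/54 = 9/19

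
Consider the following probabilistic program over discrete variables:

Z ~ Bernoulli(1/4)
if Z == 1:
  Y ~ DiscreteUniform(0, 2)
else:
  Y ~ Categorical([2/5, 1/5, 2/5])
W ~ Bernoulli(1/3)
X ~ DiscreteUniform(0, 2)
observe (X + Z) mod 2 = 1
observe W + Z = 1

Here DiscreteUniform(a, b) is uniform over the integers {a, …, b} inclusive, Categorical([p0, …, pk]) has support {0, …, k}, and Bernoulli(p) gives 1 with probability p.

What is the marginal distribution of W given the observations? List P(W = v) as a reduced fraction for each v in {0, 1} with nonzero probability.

P(W=0) = 4/7, P(W=1) = 3/7

Enumerate traces; 9 have nonzero weight after conditioning:
  (Z=0, Y=0, W=1, X=1) weight 1/30
  (Z=0, Y=1, W=1, X=1) weight 1/60
  (Z=0, Y=2, W=1, X=1) weight 1/30
  (Z=1, Y=0, W=0, X=0) weight 1/54
  (Z=1, Y=0, W=0, X=2) weight 1/54
  (Z=1, Y=1, W=0, X=0) weight 1/54
  (Z=1, Y=1, W=0, X=2) weight 1/54
  (Z=1, Y=2, W=0, X=0) weight 1/54
  … 1 more
Group by W:
  weight(W=0) = 1/9
  weight(W=1) = 1/12
Total weight = 1/9 + 1/12 = 7/36
P(W=0 | obs) = 1/9 / 7/36 = 4/7
P(W=1 | obs) = 1/12 / 7/36 = 3/7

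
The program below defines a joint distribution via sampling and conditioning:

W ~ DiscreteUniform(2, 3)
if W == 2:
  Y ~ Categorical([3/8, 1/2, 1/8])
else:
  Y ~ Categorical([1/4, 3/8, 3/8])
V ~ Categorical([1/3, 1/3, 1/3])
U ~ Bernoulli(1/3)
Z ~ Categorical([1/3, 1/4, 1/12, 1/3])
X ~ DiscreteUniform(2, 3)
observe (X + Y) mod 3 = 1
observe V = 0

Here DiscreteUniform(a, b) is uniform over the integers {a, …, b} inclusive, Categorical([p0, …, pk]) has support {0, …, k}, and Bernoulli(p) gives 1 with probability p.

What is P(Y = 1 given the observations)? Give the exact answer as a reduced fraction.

P(Y = 1 | obs) = 7/11

Enumerate traces; 32 have nonzero weight after conditioning:
  (W=2, Y=1, V=0, U=0, Z=0, X=3) weight 1/108
  (W=2, Y=1, V=0, U=0, Z=1, X=3) weight 1/144
  (W=2, Y=1, V=0, U=0, Z=2, X=3) weight 1/432
  (W=2, Y=1, V=0, U=0, Z=3, X=3) weight 1/108
  (W=2, Y=1, V=0, U=1, Z=0, X=3) weight 1/216
  (W=2, Y=1, V=0, U=1, Z=1, X=3) weight 1/288
  (W=2, Y=1, V=0, U=1, Z=2, X=3) weight 1/864
  (W=2, Y=1, V=0, U=1, Z=3, X=3) weight 1/216
  (W=2, Y=2, V=0, U=0, Z=0, X=2) weight 1/432
  … 23 more
Group by Y:
  weight(Y=1) = 7/96
  weight(Y=2) = 1/24
Total weight = 7/96 + 1/24 = 11/96
P(Y=1 | obs) = 7/96 / 11/96 = 7/11
P(Y=2 | obs) = 1/24 / 11/96 = 4/11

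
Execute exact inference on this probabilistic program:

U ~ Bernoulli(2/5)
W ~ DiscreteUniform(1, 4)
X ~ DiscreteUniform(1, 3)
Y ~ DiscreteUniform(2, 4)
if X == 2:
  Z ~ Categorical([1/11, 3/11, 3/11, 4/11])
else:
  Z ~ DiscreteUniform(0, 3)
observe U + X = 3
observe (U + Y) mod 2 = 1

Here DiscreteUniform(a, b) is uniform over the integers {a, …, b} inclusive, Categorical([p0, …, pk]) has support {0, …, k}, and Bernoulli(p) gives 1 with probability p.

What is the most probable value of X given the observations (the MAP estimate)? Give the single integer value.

Enumerate traces; 48 have nonzero weight after conditioning:
  (U=0, W=1, X=3, Y=3, Z=0) weight 1/240
  (U=0, W=1, X=3, Y=3, Z=1) weight 1/240
  (U=0, W=1, X=3, Y=3, Z=2) weight 1/240
  (U=0, W=1, X=3, Y=3, Z=3) weight 1/240
  (U=0, W=2, X=3, Y=3, Z=0) weight 1/240
  (U=0, W=2, X=3, Y=3, Z=1) weight 1/240
  (U=0, W=2, X=3, Y=3, Z=2) weight 1/240
  (U=0, W=2, X=3, Y=3, Z=3) weight 1/240
  (U=1, W=1, X=2, Y=2, Z=0) weight 1/990
  … 39 more
Group by X:
  weight(X=2) = 4/45
  weight(X=3) = 1/15
Total weight = 4/45 + 1/15 = 7/45
P(X=2 | obs) = 4/45 / 7/45 = 4/7
P(X=3 | obs) = 1/15 / 7/45 = 3/7
argmax = 2

argmax_v P(X = v | obs) = 2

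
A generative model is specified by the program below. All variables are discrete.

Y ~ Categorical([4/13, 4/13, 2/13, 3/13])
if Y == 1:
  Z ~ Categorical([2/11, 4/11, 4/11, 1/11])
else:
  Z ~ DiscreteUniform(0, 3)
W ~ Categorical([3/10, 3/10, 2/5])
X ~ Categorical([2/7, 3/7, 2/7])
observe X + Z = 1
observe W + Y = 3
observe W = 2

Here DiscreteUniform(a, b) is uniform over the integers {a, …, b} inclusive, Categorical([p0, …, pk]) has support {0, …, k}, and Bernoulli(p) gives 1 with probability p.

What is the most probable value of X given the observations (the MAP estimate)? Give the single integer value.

Enumerate traces; 2 have nonzero weight after conditioning:
  (Y=1, Z=0, W=2, X=1) weight 48/5005
  (Y=1, Z=1, W=2, X=0) weight 64/5005
Group by X:
  weight(X=0) = 64/5005
  weight(X=1) = 48/5005
Total weight = 64/5005 + 48/5005 = 16/715
P(X=0 | obs) = 64/5005 / 16/715 = 4/7
P(X=1 | obs) = 48/5005 / 16/715 = 3/7
argmax = 0

argmax_v P(X = v | obs) = 0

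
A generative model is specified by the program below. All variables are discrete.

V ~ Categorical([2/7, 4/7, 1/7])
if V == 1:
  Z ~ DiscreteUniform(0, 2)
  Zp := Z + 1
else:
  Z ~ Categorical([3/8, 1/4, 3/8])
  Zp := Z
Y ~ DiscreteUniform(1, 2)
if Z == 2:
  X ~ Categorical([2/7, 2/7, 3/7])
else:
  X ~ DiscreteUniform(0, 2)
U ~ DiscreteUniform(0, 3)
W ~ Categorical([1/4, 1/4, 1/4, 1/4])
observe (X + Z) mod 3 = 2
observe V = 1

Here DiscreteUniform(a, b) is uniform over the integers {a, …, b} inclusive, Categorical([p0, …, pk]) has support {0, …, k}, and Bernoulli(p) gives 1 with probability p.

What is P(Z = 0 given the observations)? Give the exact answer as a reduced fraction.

P(Z = 0 | obs) = 7/20

Enumerate traces; 96 have nonzero weight after conditioning:
  (V=1, Z=0, Y=1, X=2, U=0, W=0) weight 1/504
  (V=1, Z=0, Y=1, X=2, U=0, W=1) weight 1/504
  (V=1, Z=0, Y=1, X=2, U=0, W=2) weight 1/504
  (V=1, Z=0, Y=1, X=2, U=0, W=3) weight 1/504
  (V=1, Z=0, Y=1, X=2, U=1, W=0) weight 1/504
  (V=1, Z=0, Y=1, X=2, U=1, W=1) weight 1/504
  (V=1, Z=0, Y=1, X=2, U=1, W=2) weight 1/504
  (V=1, Z=0, Y=1, X=2, U=1, W=3) weight 1/504
  (V=1, Z=1, Y=1, X=1, U=0, W=0) weight 1/504
  (V=1, Z=2, Y=1, X=0, U=0, W=0) weight 1/588
  … 86 more
Group by Z:
  weight(Z=0) = 4/63
  weight(Z=1) = 4/63
  weight(Z=2) = 8/147
Total weight = 4/63 + 4/63 + 8/147 = 80/441
P(Z=0 | obs) = 4/63 / 80/441 = 7/20
P(Z=1 | obs) = 4/63 / 80/441 = 7/20
P(Z=2 | obs) = 8/147 / 80/441 = 3/10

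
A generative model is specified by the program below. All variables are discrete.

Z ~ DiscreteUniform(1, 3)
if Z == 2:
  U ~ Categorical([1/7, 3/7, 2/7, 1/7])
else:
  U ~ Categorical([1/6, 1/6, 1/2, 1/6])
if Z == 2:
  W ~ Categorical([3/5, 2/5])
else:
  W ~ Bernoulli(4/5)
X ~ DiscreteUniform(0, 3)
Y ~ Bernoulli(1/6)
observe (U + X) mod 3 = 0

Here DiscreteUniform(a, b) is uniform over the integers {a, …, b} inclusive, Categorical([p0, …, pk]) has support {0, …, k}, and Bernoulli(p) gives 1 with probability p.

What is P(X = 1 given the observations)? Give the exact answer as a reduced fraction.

P(X = 1 | obs) = 27/83

Enumerate traces; 72 have nonzero weight after conditioning:
  (Z=1, U=0, W=0, X=0, Y=0) weight 1/432
  (Z=1, U=0, W=0, X=0, Y=1) weight 1/2160
  (Z=1, U=0, W=0, X=3, Y=0) weight 1/432
  (Z=1, U=0, W=0, X=3, Y=1) weight 1/2160
  (Z=1, U=0, W=1, X=0, Y=0) weight 1/108
  (Z=1, U=0, W=1, X=0, Y=1) weight 1/540
  (Z=1, U=0, W=1, X=3, Y=0) weight 1/108
  (Z=1, U=0, W=1, X=3, Y=1) weight 1/540
  (Z=1, U=1, W=0, X=2, Y=0) weight 1/432
  (Z=1, U=2, W=0, X=1, Y=0) weight 1/144
  … 62 more
Group by X:
  weight(X=0) = 5/63
  weight(X=1) = 3/28
  weight(X=2) = 4/63
  weight(X=3) = 5/63
Total weight = 5/63 + 3/28 + 4/63 + 5/63 = 83/252
P(X=0 | obs) = 5/63 / 83/252 = 20/83
P(X=1 | obs) = 3/28 / 83/252 = 27/83
P(X=2 | obs) = 4/63 / 83/252 = 16/83
P(X=3 | obs) = 5/63 / 83/252 = 20/83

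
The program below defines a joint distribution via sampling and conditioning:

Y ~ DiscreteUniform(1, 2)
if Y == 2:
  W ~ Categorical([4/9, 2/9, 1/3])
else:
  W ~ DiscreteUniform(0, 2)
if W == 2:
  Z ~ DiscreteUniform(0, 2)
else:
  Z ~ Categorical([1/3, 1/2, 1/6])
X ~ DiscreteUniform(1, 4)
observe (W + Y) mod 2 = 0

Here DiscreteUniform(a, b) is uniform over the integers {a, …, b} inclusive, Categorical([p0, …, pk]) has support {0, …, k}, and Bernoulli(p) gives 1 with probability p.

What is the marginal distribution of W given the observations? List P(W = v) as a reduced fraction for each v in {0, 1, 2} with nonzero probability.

Enumerate traces; 36 have nonzero weight after conditioning:
  (Y=1, W=1, Z=0, X=1) weight 1/72
  (Y=1, W=1, Z=0, X=2) weight 1/72
  (Y=1, W=1, Z=0, X=3) weight 1/72
  (Y=1, W=1, Z=0, X=4) weight 1/72
  (Y=1, W=1, Z=1, X=1) weight 1/48
  (Y=1, W=1, Z=1, X=2) weight 1/48
  (Y=1, W=1, Z=1, X=3) weight 1/48
  (Y=1, W=1, Z=1, X=4) weight 1/48
  (Y=2, W=0, Z=0, X=1) weight 1/54
  (Y=2, W=2, Z=0, X=1) weight 1/72
  … 26 more
Group by W:
  weight(W=0) = 2/9
  weight(W=1) = 1/6
  weight(W=2) = 1/6
Total weight = 2/9 + 1/6 + 1/6 = 5/9
P(W=0 | obs) = 2/9 / 5/9 = 2/5
P(W=1 | obs) = 1/6 / 5/9 = 3/10
P(W=2 | obs) = 1/6 / 5/9 = 3/10

P(W=0) = 2/5, P(W=1) = 3/10, P(W=2) = 3/10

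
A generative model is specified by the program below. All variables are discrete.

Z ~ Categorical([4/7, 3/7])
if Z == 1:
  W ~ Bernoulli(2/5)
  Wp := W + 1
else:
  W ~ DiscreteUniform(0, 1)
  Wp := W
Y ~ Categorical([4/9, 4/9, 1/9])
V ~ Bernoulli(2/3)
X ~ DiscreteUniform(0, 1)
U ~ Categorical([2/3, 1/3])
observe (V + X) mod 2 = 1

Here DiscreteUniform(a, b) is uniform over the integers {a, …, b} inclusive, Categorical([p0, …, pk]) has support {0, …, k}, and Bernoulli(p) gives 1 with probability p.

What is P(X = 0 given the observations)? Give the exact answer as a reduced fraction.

Enumerate traces; 48 have nonzero weight after conditioning:
  (Z=0, W=0, Y=0, V=0, X=1, U=0) weight 8/567
  (Z=0, W=0, Y=0, V=0, X=1, U=1) weight 4/567
  (Z=0, W=0, Y=0, V=1, X=0, U=0) weight 16/567
  (Z=0, W=0, Y=0, V=1, X=0, U=1) weight 8/567
  (Z=0, W=0, Y=1, V=0, X=1, U=0) weight 8/567
  (Z=0, W=0, Y=1, V=0, X=1, U=1) weight 4/567
  (Z=0, W=0, Y=1, V=1, X=0, U=0) weight 16/567
  (Z=0, W=0, Y=1, V=1, X=0, U=1) weight 8/567
  … 40 more
Group by X:
  weight(X=0) = 1/3
  weight(X=1) = 1/6
Total weight = 1/3 + 1/6 = 1/2
P(X=0 | obs) = 1/3 / 1/2 = 2/3
P(X=1 | obs) = 1/6 / 1/2 = 1/3

P(X = 0 | obs) = 2/3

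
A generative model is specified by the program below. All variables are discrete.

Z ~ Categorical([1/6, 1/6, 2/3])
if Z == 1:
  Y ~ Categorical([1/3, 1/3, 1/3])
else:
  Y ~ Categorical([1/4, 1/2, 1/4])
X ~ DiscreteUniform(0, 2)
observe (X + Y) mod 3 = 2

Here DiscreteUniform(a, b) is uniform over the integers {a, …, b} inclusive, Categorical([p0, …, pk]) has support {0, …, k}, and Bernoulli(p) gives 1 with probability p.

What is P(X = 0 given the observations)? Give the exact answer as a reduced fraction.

Enumerate traces; 9 have nonzero weight after conditioning:
  (Z=0, Y=0, X=2) weight 1/72
  (Z=0, Y=1, X=1) weight 1/36
  (Z=0, Y=2, X=0) weight 1/72
  (Z=1, Y=0, X=2) weight 1/54
  (Z=1, Y=1, X=1) weight 1/54
  (Z=1, Y=2, X=0) weight 1/54
  (Z=2, Y=0, X=2) weight 1/18
  (Z=2, Y=1, X=1) weight 1/9
  … 1 more
Group by X:
  weight(X=0) = 19/216
  weight(X=1) = 17/108
  weight(X=2) = 19/216
Total weight = 19/216 + 17/108 + 19/216 = 1/3
P(X=0 | obs) = 19/216 / 1/3 = 19/72
P(X=1 | obs) = 17/108 / 1/3 = 17/36
P(X=2 | obs) = 19/216 / 1/3 = 19/72

P(X = 0 | obs) = 19/72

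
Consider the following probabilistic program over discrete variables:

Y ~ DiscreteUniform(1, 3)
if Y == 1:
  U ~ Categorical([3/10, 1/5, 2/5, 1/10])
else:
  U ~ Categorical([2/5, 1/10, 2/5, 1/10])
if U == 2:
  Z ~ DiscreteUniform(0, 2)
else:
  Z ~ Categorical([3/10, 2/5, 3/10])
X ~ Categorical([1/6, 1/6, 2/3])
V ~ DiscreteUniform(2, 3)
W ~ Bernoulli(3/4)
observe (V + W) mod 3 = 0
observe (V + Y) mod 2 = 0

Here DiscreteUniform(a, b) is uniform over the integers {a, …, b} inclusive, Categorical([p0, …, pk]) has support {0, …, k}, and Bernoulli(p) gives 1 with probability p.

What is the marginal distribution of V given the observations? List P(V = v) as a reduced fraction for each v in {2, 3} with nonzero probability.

P(V=2) = 3/5, P(V=3) = 2/5

Enumerate traces; 108 have nonzero weight after conditioning:
  (Y=1, U=0, Z=0, X=0, V=3, W=0) weight 1/1600
  (Y=1, U=0, Z=0, X=1, V=3, W=0) weight 1/1600
  (Y=1, U=0, Z=0, X=2, V=3, W=0) weight 1/400
  (Y=1, U=0, Z=1, X=0, V=3, W=0) weight 1/1200
  (Y=1, U=0, Z=1, X=1, V=3, W=0) weight 1/1200
  (Y=1, U=0, Z=1, X=2, V=3, W=0) weight 1/300
  (Y=1, U=0, Z=2, X=0, V=3, W=0) weight 1/1600
  (Y=1, U=0, Z=2, X=1, V=3, W=0) weight 1/1600
  (Y=2, U=0, Z=0, X=0, V=2, W=1) weight 1/400
  … 99 more
Group by V:
  weight(V=2) = 1/8
  weight(V=3) = 1/12
Total weight = 1/8 + 1/12 = 5/24
P(V=2 | obs) = 1/8 / 5/24 = 3/5
P(V=3 | obs) = 1/12 / 5/24 = 2/5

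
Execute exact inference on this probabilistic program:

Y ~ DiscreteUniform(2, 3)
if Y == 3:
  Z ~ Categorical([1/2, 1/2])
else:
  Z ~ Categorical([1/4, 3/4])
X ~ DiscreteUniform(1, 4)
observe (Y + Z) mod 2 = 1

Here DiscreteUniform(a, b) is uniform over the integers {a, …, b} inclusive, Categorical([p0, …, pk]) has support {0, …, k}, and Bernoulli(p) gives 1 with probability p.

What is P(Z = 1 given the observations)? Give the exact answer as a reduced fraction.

P(Z = 1 | obs) = 3/5

Enumerate traces; 8 have nonzero weight after conditioning:
  (Y=2, Z=1, X=1) weight 3/32
  (Y=2, Z=1, X=2) weight 3/32
  (Y=2, Z=1, X=3) weight 3/32
  (Y=2, Z=1, X=4) weight 3/32
  (Y=3, Z=0, X=1) weight 1/16
  (Y=3, Z=0, X=2) weight 1/16
  (Y=3, Z=0, X=3) weight 1/16
  (Y=3, Z=0, X=4) weight 1/16
Group by Z:
  weight(Z=0) = 1/4
  weight(Z=1) = 3/8
Total weight = 1/4 + 3/8 = 5/8
P(Z=0 | obs) = 1/4 / 5/8 = 2/5
P(Z=1 | obs) = 3/8 / 5/8 = 3/5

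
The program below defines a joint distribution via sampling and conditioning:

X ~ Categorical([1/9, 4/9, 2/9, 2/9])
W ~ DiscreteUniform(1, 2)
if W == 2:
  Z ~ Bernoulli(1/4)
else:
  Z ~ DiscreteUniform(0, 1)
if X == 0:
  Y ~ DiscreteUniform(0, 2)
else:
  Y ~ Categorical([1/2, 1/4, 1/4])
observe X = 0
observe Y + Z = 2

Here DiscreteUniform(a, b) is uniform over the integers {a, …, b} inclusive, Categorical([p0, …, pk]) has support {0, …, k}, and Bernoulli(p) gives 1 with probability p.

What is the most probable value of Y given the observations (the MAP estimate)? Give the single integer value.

Enumerate traces; 4 have nonzero weight after conditioning:
  (X=0, W=1, Z=0, Y=2) weight 1/108
  (X=0, W=1, Z=1, Y=1) weight 1/108
  (X=0, W=2, Z=0, Y=2) weight 1/72
  (X=0, W=2, Z=1, Y=1) weight 1/216
Group by Y:
  weight(Y=1) = 1/72
  weight(Y=2) = 5/216
Total weight = 1/72 + 5/216 = 1/27
P(Y=1 | obs) = 1/72 / 1/27 = 3/8
P(Y=2 | obs) = 5/216 / 1/27 = 5/8
argmax = 2

argmax_v P(Y = v | obs) = 2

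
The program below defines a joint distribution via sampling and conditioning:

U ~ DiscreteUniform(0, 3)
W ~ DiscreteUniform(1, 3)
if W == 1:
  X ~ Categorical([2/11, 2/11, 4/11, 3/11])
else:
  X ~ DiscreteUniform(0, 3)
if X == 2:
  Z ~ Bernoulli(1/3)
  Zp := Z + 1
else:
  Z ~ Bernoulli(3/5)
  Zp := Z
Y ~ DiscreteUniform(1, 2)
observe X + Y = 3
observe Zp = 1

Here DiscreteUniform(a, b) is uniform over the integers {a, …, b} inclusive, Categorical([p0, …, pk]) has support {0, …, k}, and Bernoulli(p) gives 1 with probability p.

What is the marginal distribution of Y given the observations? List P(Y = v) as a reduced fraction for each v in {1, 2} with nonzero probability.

Enumerate traces; 24 have nonzero weight after conditioning:
  (U=0, W=1, X=1, Z=1, Y=2) weight 1/220
  (U=0, W=1, X=2, Z=0, Y=1) weight 1/99
  (U=0, W=2, X=1, Z=1, Y=2) weight 1/160
  (U=0, W=2, X=2, Z=0, Y=1) weight 1/144
  (U=0, W=3, X=1, Z=1, Y=2) weight 1/160
  (U=0, W=3, X=2, Z=0, Y=1) weight 1/144
  (U=1, W=1, X=1, Z=1, Y=2) weight 1/220
  (U=1, W=1, X=2, Z=0, Y=1) weight 1/99
  … 16 more
Group by Y:
  weight(Y=1) = 19/198
  weight(Y=2) = 3/44
Total weight = 19/198 + 3/44 = 65/396
P(Y=1 | obs) = 19/198 / 65/396 = 38/65
P(Y=2 | obs) = 3/44 / 65/396 = 27/65

P(Y=1) = 38/65, P(Y=2) = 27/65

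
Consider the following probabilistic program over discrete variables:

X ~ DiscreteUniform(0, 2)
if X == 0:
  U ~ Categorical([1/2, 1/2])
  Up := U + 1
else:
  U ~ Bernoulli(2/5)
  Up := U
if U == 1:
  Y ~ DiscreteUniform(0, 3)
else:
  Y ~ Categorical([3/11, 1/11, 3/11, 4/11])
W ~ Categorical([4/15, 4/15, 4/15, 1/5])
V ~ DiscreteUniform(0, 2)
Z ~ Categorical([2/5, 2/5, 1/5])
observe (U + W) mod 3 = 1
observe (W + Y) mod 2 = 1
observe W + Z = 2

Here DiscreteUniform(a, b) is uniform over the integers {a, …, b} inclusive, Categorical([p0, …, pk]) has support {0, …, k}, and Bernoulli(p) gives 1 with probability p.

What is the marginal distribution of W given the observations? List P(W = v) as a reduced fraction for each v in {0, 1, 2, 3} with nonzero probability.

Enumerate traces; 36 have nonzero weight after conditioning:
  (X=0, U=0, Y=0, W=1, V=0, Z=1) weight 4/2475
  (X=0, U=0, Y=0, W=1, V=1, Z=1) weight 4/2475
  (X=0, U=0, Y=0, W=1, V=2, Z=1) weight 4/2475
  (X=0, U=0, Y=2, W=1, V=0, Z=1) weight 4/2475
  (X=0, U=0, Y=2, W=1, V=1, Z=1) weight 4/2475
  (X=0, U=0, Y=2, W=1, V=2, Z=1) weight 4/2475
  (X=0, U=1, Y=1, W=0, V=0, Z=2) weight 1/1350
  (X=0, U=1, Y=1, W=0, V=1, Z=2) weight 1/1350
  … 28 more
Group by W:
  weight(W=0) = 13/1125
  weight(W=1) = 136/4125
Total weight = 13/1125 + 136/4125 = 551/12375
P(W=0 | obs) = 13/1125 / 551/12375 = 143/551
P(W=1 | obs) = 136/4125 / 551/12375 = 408/551

P(W=0) = 143/551, P(W=1) = 408/551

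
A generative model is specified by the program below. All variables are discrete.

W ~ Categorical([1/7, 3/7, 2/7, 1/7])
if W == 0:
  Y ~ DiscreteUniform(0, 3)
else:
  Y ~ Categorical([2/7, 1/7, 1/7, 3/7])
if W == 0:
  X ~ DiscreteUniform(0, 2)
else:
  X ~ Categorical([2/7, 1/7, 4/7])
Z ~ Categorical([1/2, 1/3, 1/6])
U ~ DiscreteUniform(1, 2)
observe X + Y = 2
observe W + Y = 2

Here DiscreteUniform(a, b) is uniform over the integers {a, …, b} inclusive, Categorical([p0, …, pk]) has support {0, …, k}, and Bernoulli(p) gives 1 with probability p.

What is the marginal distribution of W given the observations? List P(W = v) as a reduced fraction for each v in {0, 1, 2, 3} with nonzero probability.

P(W=0) = 49/277, P(W=1) = 36/277, P(W=2) = 192/277

Enumerate traces; 18 have nonzero weight after conditioning:
  (W=0, Y=2, X=0, Z=0, U=1) weight 1/336
  (W=0, Y=2, X=0, Z=0, U=2) weight 1/336
  (W=0, Y=2, X=0, Z=1, U=1) weight 1/504
  (W=0, Y=2, X=0, Z=1, U=2) weight 1/504
  (W=0, Y=2, X=0, Z=2, U=1) weight 1/1008
  (W=0, Y=2, X=0, Z=2, U=2) weight 1/1008
  (W=1, Y=1, X=1, Z=0, U=1) weight 3/1372
  (W=1, Y=1, X=1, Z=0, U=2) weight 3/1372
  (W=2, Y=0, X=2, Z=0, U=1) weight 4/343
  … 9 more
Group by W:
  weight(W=0) = 1/84
  weight(W=1) = 3/343
  weight(W=2) = 16/343
Total weight = 1/84 + 3/343 + 16/343 = 277/4116
P(W=0 | obs) = 1/84 / 277/4116 = 49/277
P(W=1 | obs) = 3/343 / 277/4116 = 36/277
P(W=2 | obs) = 16/343 / 277/4116 = 192/277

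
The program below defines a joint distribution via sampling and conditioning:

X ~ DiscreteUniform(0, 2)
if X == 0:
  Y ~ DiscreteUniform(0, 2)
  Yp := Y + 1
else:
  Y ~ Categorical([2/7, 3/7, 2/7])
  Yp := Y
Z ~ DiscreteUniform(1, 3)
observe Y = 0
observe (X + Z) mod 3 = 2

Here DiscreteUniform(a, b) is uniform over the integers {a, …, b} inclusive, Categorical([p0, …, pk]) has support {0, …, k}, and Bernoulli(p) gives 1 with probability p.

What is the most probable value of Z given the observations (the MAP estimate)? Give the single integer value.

Enumerate traces; 3 have nonzero weight after conditioning:
  (X=0, Y=0, Z=2) weight 1/27
  (X=1, Y=0, Z=1) weight 2/63
  (X=2, Y=0, Z=3) weight 2/63
Group by Z:
  weight(Z=1) = 2/63
  weight(Z=2) = 1/27
  weight(Z=3) = 2/63
Total weight = 2/63 + 1/27 + 2/63 = 19/189
P(Z=1 | obs) = 2/63 / 19/189 = 6/19
P(Z=2 | obs) = 1/27 / 19/189 = 7/19
P(Z=3 | obs) = 2/63 / 19/189 = 6/19
argmax = 2

argmax_v P(Z = v | obs) = 2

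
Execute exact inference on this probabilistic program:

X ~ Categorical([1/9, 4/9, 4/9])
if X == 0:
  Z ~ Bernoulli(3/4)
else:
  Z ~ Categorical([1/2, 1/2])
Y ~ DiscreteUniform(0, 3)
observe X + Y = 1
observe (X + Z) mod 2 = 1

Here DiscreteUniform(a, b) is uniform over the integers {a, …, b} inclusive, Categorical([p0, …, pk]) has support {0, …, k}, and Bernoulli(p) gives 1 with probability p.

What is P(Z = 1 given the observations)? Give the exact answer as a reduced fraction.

P(Z = 1 | obs) = 3/11

Enumerate traces; 2 have nonzero weight after conditioning:
  (X=0, Z=1, Y=1) weight 1/48
  (X=1, Z=0, Y=0) weight 1/18
Group by Z:
  weight(Z=0) = 1/18
  weight(Z=1) = 1/48
Total weight = 1/18 + 1/48 = 11/144
P(Z=0 | obs) = 1/18 / 11/144 = 8/11
P(Z=1 | obs) = 1/48 / 11/144 = 3/11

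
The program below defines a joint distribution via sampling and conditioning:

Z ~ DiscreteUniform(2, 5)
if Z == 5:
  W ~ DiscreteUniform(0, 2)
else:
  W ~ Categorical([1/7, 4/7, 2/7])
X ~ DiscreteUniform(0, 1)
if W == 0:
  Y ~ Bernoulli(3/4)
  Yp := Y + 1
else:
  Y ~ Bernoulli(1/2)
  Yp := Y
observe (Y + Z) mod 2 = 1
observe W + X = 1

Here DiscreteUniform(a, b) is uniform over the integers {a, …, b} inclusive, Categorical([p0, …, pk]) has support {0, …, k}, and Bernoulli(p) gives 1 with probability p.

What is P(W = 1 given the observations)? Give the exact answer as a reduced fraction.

Enumerate traces; 8 have nonzero weight after conditioning:
  (Z=2, W=0, X=1, Y=1) weight 3/224
  (Z=2, W=1, X=0, Y=1) weight 1/28
  (Z=3, W=0, X=1, Y=0) weight 1/224
  (Z=3, W=1, X=0, Y=0) weight 1/28
  (Z=4, W=0, X=1, Y=1) weight 3/224
  (Z=4, W=1, X=0, Y=1) weight 1/28
  (Z=5, W=0, X=1, Y=0) weight 1/96
  (Z=5, W=1, X=0, Y=0) weight 1/48
Group by W:
  weight(W=0) = 1/24
  weight(W=1) = 43/336
Total weight = 1/24 + 43/336 = 19/112
P(W=0 | obs) = 1/24 / 19/112 = 14/57
P(W=1 | obs) = 43/336 / 19/112 = 43/57

P(W = 1 | obs) = 43/57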